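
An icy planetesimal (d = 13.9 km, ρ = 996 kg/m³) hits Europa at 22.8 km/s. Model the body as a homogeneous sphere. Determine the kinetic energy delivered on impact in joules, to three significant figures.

E ≈ 3.64 × 10^23 J

d = 13900 m; v = 22800 m/s.
Mass m = (π/6) ρ d³ = (π/6) × 996 × (13900)³ = 1.401 × 10^15 kg
E = ½ m v² = 0.5 × 1.401 × 10^15 × (22800)² = 3.641 × 10^23 J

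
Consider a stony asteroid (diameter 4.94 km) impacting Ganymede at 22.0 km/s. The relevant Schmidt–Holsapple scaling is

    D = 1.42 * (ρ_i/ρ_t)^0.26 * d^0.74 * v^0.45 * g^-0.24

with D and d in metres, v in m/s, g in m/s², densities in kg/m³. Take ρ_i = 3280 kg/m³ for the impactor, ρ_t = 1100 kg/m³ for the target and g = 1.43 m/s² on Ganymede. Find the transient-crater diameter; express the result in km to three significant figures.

D ≈ 84.3 km

In SI units: d = 4940 m, v = 22000 m/s.
(ρ_i/ρ_t)^0.26 = (3280/1100)^0.26 = 1.329
d^0.74 = 4940^0.74 = 541.2
v^0.45 = 22000^0.45 = 89.97
g^-0.24 = 1.43^-0.24 = 0.9177
D = 1.42 × 1.329 × 541.2 × 89.97 × 0.9177 = 84328 m
   = 84.33 km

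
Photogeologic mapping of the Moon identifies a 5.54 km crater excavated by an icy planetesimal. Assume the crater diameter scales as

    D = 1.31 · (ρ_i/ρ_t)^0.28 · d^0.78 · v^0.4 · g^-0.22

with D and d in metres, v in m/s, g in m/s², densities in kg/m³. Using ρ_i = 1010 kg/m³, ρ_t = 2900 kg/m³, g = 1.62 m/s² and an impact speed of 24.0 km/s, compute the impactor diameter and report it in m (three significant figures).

Rearranging for d: d = [D / (1.31 · (1010/2900)^0.28 · 24000^0.4 · 1.62^-0.22)]^(1/0.78).
D = 5540 m.
(1010/2900)^0.28 = 0.7443
24000^0.4 = 56.50
1.62^-0.22 = 0.8993
Denominator = 1.31 × 0.7443 × 56.50 × 0.8993 = 49.54
D / 49.54 = 5540 / 49.54 = 111.8
d = 111.8^(1/0.78) = 111.8^1.2821 = 423.0 m

d ≈ 423 m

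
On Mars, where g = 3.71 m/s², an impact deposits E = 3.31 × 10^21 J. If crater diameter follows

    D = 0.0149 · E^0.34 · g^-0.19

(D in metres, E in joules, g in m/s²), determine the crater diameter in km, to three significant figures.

D ≈ 241 km

E^0.34 = (3.31 × 10^21)^0.34 = 2.074 × 10^7
g^-0.19 = 3.71^-0.19 = 0.7795
D = 0.0149 × 2.074 × 10^7 × 0.7795 = 2.409 × 10^5 m
   = 240.9 km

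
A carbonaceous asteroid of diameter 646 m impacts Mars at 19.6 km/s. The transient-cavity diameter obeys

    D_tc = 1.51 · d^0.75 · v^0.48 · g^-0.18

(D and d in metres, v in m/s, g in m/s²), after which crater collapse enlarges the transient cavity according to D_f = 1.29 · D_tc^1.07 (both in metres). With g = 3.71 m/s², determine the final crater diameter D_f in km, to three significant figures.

v = 19600 m/s.
d^0.75 = 646^0.75 = 128.1
v^0.48 = 19600^0.48 = 114.9
g^-0.18 = 3.71^-0.18 = 0.7898
D_tc = 1.51 × 128.1 × 114.9 × 0.7898 = 17550 m
D_f = 1.29 × (17550)^1.07 = 44871 m
     = 44.87 km

D_f ≈ 44.9 km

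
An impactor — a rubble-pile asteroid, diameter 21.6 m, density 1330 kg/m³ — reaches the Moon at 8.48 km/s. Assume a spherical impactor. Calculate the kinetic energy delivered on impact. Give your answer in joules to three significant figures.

E ≈ 2.52 × 10^14 J

v = 8480 m/s.
Mass m = (π/6) ρ d³ = (π/6) × 1330 × (21.6)³ = 7.018 × 10^6 kg
E = ½ m v² = 0.5 × 7.018 × 10^6 × (8480)² = 2.523 × 10^14 J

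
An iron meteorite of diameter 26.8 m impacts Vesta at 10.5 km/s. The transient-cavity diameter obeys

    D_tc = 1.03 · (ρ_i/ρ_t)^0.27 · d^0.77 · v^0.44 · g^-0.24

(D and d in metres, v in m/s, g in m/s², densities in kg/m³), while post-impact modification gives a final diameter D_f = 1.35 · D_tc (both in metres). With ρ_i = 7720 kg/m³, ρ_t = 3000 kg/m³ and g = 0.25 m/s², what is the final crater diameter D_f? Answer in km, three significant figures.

v = 10500 m/s.
(ρ_i/ρ_t)^0.27 = (7720/3000)^0.27 = 1.291
d^0.77 = 26.8^0.77 = 12.58
v^0.44 = 10500^0.44 = 58.79
g^-0.24 = 0.25^-0.24 = 1.395
D_tc = 1.03 × 1.291 × 12.58 × 58.79 × 1.395 = 1372 m
D_f = 1.35 × 1372 = 1852 m
     = 1.852 km

D_f ≈ 1.85 km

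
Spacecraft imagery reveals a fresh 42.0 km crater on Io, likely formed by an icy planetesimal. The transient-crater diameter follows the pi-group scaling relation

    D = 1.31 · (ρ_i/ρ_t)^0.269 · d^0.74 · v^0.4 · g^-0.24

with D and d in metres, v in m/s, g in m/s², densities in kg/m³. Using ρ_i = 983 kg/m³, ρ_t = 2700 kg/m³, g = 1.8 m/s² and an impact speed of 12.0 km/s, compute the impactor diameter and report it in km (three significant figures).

d ≈ 13.4 km

Rearranging for d: d = [D / (1.31 · (983/2700)^0.269 · 12000^0.4 · 1.8^-0.24)]^(1/0.74).
D = 42000 m.
(983/2700)^0.269 = 0.7620
12000^0.4 = 42.82
1.8^-0.24 = 0.8684
Denominator = 1.31 × 0.7620 × 42.82 × 0.8684 = 37.12
D / 37.12 = 42000 / 37.12 = 1131
d = 1131^(1/0.74) = 1131^1.3514 = 13380 m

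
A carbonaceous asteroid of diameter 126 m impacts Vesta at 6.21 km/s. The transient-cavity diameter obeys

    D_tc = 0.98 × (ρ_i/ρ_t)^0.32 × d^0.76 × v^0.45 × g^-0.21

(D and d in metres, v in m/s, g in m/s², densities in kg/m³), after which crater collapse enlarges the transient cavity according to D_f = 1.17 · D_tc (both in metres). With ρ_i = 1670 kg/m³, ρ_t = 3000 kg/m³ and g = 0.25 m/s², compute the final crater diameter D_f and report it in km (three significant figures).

D_f ≈ 2.56 km

v = 6210 m/s.
(ρ_i/ρ_t)^0.32 = (1670/3000)^0.32 = 0.8291
d^0.76 = 126^0.76 = 39.47
v^0.45 = 6210^0.45 = 50.92
g^-0.21 = 0.25^-0.21 = 1.338
D_tc = 0.98 × 0.8291 × 39.47 × 50.92 × 1.338 = 2185 m
D_f = 1.17 × 2185 = 2556 m
     = 2.556 km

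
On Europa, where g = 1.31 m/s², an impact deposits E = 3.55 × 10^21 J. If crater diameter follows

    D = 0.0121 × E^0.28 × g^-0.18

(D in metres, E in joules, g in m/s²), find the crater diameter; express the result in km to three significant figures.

E^0.28 = (3.55 × 10^21)^0.28 = 1.082 × 10^6
g^-0.18 = 1.31^-0.18 = 0.9526
D = 0.0121 × 1.082 × 10^6 × 0.9526 = 12472 m
   = 12.47 km

D ≈ 12.5 km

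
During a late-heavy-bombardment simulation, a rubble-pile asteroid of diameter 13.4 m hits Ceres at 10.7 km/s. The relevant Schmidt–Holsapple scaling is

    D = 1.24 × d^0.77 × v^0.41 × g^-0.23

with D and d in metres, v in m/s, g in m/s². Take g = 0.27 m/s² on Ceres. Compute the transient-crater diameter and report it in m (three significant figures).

D ≈ 555 m

In SI units: v = 10700 m/s.
d^0.77 = 13.4^0.77 = 7.377
v^0.41 = 10700^0.41 = 44.88
g^-0.23 = 0.27^-0.23 = 1.351
D = 1.24 × 7.377 × 44.88 × 1.351 = 554.6 m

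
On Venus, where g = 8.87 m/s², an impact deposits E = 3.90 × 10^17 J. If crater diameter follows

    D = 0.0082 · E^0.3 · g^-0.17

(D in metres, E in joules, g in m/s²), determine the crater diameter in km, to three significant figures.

D ≈ 1.07 km

E^0.3 = (3.90 × 10^17)^0.3 = 1.894 × 10^5
g^-0.17 = 8.87^-0.17 = 0.6900
D = 0.0082 × 1.894 × 10^5 × 0.6900 = 1072 m
   = 1.072 km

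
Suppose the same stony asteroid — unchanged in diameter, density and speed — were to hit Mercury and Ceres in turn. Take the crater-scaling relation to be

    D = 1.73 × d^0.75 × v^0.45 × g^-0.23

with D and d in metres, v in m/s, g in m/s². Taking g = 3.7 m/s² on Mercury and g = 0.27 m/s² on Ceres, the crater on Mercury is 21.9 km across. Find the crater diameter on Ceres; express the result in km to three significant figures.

D ≈ 40.0 km

All impactor-dependent factors cancel in the ratio, leaving D_Ceres/D_Mercury = (g_Ceres/g_Mercury)^-0.23.
(0.27/3.7)^-0.23 = 0.07297^-0.23 = 1.826
D_Ceres = 1.826 × 21.9 km = 40.0 km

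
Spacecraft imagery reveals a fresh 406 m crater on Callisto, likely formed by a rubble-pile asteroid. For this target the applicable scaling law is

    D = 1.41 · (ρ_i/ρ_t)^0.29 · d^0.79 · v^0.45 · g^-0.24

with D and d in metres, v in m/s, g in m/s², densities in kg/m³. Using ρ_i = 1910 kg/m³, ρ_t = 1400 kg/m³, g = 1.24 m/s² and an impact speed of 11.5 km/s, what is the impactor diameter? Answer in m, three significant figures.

d ≈ 6.01 m

Rearranging for d: d = [D / (1.41 · (1910/1400)^0.29 · 11500^0.45 · 1.24^-0.24)]^(1/0.79).
(1910/1400)^0.29 = 1.094
11500^0.45 = 67.19
1.24^-0.24 = 0.9497
Denominator = 1.41 × 1.094 × 67.19 × 0.9497 = 98.43
D / 98.43 = 406 / 98.43 = 4.125
d = 4.125^(1/0.79) = 4.125^1.2658 = 6.012 m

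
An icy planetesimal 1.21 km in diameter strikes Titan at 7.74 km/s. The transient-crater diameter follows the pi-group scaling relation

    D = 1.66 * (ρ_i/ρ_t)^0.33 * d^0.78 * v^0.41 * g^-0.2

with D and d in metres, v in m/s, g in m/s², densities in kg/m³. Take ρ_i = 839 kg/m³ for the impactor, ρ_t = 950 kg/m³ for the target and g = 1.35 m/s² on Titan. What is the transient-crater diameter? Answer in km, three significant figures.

D ≈ 15.0 km

In SI units: d = 1210 m, v = 7740 m/s.
(ρ_i/ρ_t)^0.33 = (839/950)^0.33 = 0.9598
d^0.78 = 1210^0.78 = 253.8
v^0.41 = 7740^0.41 = 39.30
g^-0.2 = 1.35^-0.2 = 0.9417
D = 1.66 × 0.9598 × 253.8 × 39.30 × 0.9417 = 14965 m
   = 14.97 km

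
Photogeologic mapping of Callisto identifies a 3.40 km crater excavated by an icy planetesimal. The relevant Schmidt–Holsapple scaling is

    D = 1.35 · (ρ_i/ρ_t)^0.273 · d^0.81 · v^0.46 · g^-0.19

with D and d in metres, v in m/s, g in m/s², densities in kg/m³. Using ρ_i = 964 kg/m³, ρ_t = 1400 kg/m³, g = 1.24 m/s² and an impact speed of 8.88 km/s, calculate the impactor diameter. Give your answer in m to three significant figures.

d ≈ 108 m

Rearranging for d: d = [D / (1.35 · (964/1400)^0.273 · 8880^0.46 · 1.24^-0.19)]^(1/0.81).
D = 3400 m.
(964/1400)^0.273 = 0.9032
8880^0.46 = 65.50
1.24^-0.19 = 0.9600
Denominator = 1.35 × 0.9032 × 65.50 × 0.9600 = 76.67
D / 76.67 = 3400 / 76.67 = 44.35
d = 44.35^(1/0.81) = 44.35^1.2346 = 108.0 m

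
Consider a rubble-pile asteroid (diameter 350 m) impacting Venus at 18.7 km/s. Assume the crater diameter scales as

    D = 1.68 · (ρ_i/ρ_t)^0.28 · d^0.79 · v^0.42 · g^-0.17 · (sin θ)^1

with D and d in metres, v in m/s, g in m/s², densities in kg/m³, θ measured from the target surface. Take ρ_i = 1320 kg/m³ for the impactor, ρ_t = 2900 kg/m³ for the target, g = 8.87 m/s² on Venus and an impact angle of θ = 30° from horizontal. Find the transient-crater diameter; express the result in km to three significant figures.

In SI units: v = 18700 m/s.
(ρ_i/ρ_t)^0.28 = (1320/2900)^0.28 = 0.8022
d^0.79 = 350^0.79 = 102.3
v^0.42 = 18700^0.42 = 62.25
g^-0.17 = 8.87^-0.17 = 0.6900
(sin 30°)^1 = 0.5000^1 = 0.5000
D = 1.68 × 0.8022 × 102.3 × 62.25 × 0.6900 × 0.5000 = 2961 m
   = 2.961 km

D ≈ 2.96 km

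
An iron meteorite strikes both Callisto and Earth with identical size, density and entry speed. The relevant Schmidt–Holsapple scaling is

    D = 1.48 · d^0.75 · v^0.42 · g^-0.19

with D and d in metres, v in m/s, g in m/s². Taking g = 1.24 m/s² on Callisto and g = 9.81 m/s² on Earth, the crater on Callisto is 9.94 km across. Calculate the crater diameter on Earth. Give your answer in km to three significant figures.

All impactor-dependent factors cancel in the ratio, leaving D_Earth/D_Callisto = (g_Earth/g_Callisto)^-0.19.
(9.81/1.24)^-0.19 = 7.911^-0.19 = 0.6751
D_Earth = 0.6751 × 9.94 km = 6.71 km

D ≈ 6.71 km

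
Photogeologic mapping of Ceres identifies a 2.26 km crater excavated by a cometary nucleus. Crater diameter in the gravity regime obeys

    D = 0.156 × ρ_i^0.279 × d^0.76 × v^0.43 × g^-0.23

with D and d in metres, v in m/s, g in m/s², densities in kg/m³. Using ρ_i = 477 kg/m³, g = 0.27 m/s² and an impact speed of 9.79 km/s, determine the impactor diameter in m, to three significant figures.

d ≈ 115 m

Rearranging for d: d = [D / (0.156 · 477^0.279 · 9790^0.43 · 0.27^-0.23)]^(1/0.76).
D = 2260 m.
477^0.279 = 5.589
9790^0.43 = 52.00
0.27^-0.23 = 1.351
Denominator = 0.156 × 5.589 × 52.00 × 1.351 = 61.25
D / 61.25 = 2260 / 61.25 = 36.90
d = 36.90^(1/0.76) = 36.90^1.3158 = 115.3 m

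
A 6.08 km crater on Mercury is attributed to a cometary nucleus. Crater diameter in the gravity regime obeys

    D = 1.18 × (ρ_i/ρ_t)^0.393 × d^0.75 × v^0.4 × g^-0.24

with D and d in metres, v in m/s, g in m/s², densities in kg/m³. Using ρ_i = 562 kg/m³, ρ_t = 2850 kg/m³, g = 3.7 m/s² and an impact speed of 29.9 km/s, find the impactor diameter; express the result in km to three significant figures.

d ≈ 1.30 km

Rearranging for d: d = [D / (1.18 · (562/2850)^0.393 · 29900^0.4 · 3.7^-0.24)]^(1/0.75).
D = 6080 m.
(562/2850)^0.393 = 0.5283
29900^0.4 = 61.70
3.7^-0.24 = 0.7305
Denominator = 1.18 × 0.5283 × 61.70 × 0.7305 = 28.10
D / 28.10 = 6080 / 28.10 = 216.4
d = 216.4^(1/0.75) = 216.4^1.3333 = 1299 m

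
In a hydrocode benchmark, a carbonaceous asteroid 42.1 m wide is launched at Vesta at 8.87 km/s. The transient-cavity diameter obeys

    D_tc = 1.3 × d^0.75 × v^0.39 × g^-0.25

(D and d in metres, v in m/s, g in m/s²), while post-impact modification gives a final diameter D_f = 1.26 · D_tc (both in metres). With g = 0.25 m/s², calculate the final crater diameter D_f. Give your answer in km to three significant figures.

D_f ≈ 1.33 km

v = 8870 m/s.
d^0.75 = 42.1^0.75 = 16.53
v^0.39 = 8870^0.39 = 34.65
g^-0.25 = 0.25^-0.25 = 1.414
D_tc = 1.3 × 16.53 × 34.65 × 1.414 = 1053 m
D_f = 1.26 × 1053 = 1327 m
     = 1.327 km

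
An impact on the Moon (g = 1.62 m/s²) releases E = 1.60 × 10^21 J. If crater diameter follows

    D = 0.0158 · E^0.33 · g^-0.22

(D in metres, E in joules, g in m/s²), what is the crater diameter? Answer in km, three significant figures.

E^0.33 = (1.60 × 10^21)^0.33 = 9.939 × 10^6
g^-0.22 = 1.62^-0.22 = 0.8993
D = 0.0158 × 9.939 × 10^6 × 0.8993 = 1.412 × 10^5 m
   = 141.2 km

D ≈ 141 km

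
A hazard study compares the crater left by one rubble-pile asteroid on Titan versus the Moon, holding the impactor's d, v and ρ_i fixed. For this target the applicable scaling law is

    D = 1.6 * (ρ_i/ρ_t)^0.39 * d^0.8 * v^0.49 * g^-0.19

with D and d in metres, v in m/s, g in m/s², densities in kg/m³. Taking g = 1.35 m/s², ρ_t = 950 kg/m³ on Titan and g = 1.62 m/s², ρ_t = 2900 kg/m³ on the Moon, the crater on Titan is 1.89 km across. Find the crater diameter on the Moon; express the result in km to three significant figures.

D ≈ 1.18 km

The impactor-only factors (d, v, ρ_i) cancel in the ratio, leaving D_Moon/D_Titan = (g_Moon/g_Titan)^-0.19 · (ρ_t,Titan/ρ_t,Moon)^0.39.
(1.62/1.35)^-0.19 = 1.200^-0.19 = 0.9660
(950/2900)^0.39 = 0.3276^0.39 = 0.6471
Ratio = 0.9660 × 0.6471 = 0.6251
D_Moon = 0.6251 × 1.89 km = 1.18 km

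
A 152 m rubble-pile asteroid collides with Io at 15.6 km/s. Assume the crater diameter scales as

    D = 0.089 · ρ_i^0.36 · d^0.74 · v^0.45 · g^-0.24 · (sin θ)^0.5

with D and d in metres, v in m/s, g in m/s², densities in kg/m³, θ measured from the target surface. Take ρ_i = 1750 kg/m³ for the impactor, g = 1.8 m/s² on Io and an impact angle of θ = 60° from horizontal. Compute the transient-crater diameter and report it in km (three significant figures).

In SI units: v = 15600 m/s.
ρ_i^0.36 = 1750^0.36 = 14.71
d^0.74 = 152^0.74 = 41.17
v^0.45 = 15600^0.45 = 77.07
g^-0.24 = 1.8^-0.24 = 0.8684
(sin 60°)^0.5 = 0.8660^0.5 = 0.9306
D = 0.089 × 14.71 × 41.17 × 77.07 × 0.8684 × 0.9306 = 3357 m
   = 3.357 km

D ≈ 3.36 km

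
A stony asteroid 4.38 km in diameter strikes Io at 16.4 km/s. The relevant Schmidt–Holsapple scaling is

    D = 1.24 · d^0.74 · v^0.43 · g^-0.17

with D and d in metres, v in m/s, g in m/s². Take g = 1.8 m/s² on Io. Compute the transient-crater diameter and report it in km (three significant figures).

D ≈ 36.1 km

In SI units: d = 4380 m, v = 16400 m/s.
d^0.74 = 4380^0.74 = 495.1
v^0.43 = 16400^0.43 = 64.92
g^-0.17 = 1.8^-0.17 = 0.9049
D = 1.24 × 495.1 × 64.92 × 0.9049 = 36066 m
   = 36.07 km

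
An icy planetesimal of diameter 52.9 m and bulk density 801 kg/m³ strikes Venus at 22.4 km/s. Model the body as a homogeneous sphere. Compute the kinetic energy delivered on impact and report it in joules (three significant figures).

v = 22400 m/s.
Mass m = (π/6) ρ d³ = (π/6) × 801 × (52.9)³ = 6.209 × 10^7 kg
E = ½ m v² = 0.5 × 6.209 × 10^7 × (22400)² = 1.558 × 10^16 J

E ≈ 1.56 × 10^16 J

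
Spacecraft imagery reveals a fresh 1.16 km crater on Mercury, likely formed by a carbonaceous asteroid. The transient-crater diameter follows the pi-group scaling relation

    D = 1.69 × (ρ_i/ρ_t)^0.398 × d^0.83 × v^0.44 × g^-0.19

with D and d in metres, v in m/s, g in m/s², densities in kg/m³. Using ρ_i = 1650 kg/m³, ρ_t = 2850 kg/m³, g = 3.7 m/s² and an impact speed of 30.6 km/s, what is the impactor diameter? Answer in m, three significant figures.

d ≈ 19.2 m

Rearranging for d: d = [D / (1.69 · (1650/2850)^0.398 · 30600^0.44 · 3.7^-0.19)]^(1/0.83).
D = 1160 m.
(1650/2850)^0.398 = 0.8045
30600^0.44 = 94.13
3.7^-0.19 = 0.7799
Denominator = 1.69 × 0.8045 × 94.13 × 0.7799 = 99.81
D / 99.81 = 1160 / 99.81 = 11.62
d = 11.62^(1/0.83) = 11.62^1.2048 = 19.20 m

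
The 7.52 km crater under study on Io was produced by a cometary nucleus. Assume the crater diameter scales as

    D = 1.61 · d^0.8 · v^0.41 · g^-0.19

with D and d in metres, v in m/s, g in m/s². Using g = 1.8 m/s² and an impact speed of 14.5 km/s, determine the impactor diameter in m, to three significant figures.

Rearranging for d: d = [D / (1.61 · 14500^0.41 · 1.8^-0.19)]^(1/0.8).
D = 7520 m.
14500^0.41 = 50.83
1.8^-0.19 = 0.8943
Denominator = 1.61 × 50.83 × 0.8943 = 73.19
D / 73.19 = 7520 / 73.19 = 102.7
d = 102.7^(1/0.8) = 102.7^1.25 = 326.9 m

d ≈ 327 m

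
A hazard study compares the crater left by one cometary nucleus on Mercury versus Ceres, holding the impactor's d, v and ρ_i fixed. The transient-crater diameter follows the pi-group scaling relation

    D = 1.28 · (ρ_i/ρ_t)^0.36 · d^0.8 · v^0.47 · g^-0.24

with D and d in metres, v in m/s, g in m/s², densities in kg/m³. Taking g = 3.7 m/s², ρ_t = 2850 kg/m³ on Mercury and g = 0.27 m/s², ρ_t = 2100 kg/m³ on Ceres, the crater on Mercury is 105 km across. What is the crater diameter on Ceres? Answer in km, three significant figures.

The impactor-only factors (d, v, ρ_i) cancel in the ratio, leaving D_Ceres/D_Mercury = (g_Ceres/g_Mercury)^-0.24 · (ρ_t,Mercury/ρ_t,Ceres)^0.36.
(0.27/3.7)^-0.24 = 0.07297^-0.24 = 1.874
(2850/2100)^0.36 = 1.357^0.36 = 1.116
Ratio = 1.874 × 1.116 = 2.091
D_Ceres = 2.091 × 105 km = 220 km

D ≈ 220 km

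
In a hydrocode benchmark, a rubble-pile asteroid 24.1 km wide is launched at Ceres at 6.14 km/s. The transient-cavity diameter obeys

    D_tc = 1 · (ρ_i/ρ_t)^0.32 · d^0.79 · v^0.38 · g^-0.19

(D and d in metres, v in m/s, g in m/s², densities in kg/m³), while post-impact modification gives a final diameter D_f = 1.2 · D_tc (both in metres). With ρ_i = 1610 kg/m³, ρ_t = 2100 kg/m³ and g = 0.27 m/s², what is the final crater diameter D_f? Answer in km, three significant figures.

D_f ≈ 113 km

In SI: d = 24100 m, v = 6140 m/s.
(ρ_i/ρ_t)^0.32 = (1610/2100)^0.32 = 0.9185
d^0.79 = 24100^0.79 = 2896
v^0.38 = 6140^0.38 = 27.51
g^-0.19 = 0.27^-0.19 = 1.282
D_tc = 1 × 0.9185 × 2896 × 27.51 × 1.282 = 93810 m
D_f = 1.2 × 93810 = 1.126 × 10^5 m
     = 112.6 km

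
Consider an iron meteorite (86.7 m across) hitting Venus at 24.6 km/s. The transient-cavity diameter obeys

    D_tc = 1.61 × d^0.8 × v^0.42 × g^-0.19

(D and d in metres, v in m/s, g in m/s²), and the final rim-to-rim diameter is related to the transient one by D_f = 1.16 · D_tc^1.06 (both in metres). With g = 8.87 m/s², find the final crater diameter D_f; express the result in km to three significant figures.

v = 24600 m/s.
d^0.8 = 86.7^0.8 = 35.52
v^0.42 = 24600^0.42 = 69.85
g^-0.19 = 8.87^-0.19 = 0.6605
D_tc = 1.61 × 35.52 × 69.85 × 0.6605 = 2638 m
D_f = 1.16 × (2638)^1.06 = 4909 m
     = 4.909 km

D_f ≈ 4.91 km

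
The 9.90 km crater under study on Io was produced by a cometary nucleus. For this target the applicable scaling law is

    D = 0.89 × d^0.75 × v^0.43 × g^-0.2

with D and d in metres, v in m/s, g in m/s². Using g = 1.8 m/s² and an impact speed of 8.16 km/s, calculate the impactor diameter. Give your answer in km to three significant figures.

d ≈ 1.66 km

Rearranging for d: d = [D / (0.89 · 8160^0.43 · 1.8^-0.2)]^(1/0.75).
D = 9900 m.
8160^0.43 = 48.09
1.8^-0.2 = 0.8891
Denominator = 0.89 × 48.09 × 0.8891 = 38.05
D / 38.05 = 9900 / 38.05 = 260.2
d = 260.2^(1/0.75) = 260.2^1.3333 = 1661 m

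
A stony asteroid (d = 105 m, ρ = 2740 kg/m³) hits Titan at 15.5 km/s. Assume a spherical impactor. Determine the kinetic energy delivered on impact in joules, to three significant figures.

v = 15500 m/s.
Mass m = (π/6) ρ d³ = (π/6) × 2740 × (105)³ = 1.661 × 10^9 kg
E = ½ m v² = 0.5 × 1.661 × 10^9 × (15500)² = 1.995 × 10^17 J

E ≈ 2.00 × 10^17 J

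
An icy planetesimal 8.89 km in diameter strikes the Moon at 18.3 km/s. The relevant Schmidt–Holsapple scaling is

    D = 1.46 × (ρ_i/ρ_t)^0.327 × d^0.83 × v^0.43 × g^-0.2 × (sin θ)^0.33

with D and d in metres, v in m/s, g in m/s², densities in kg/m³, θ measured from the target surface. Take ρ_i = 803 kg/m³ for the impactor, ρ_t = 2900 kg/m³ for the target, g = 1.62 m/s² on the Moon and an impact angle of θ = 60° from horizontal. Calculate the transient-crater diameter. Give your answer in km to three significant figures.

D ≈ 107 km

In SI units: d = 8890 m, v = 18300 m/s.
(ρ_i/ρ_t)^0.327 = (803/2900)^0.327 = 0.6571
d^0.83 = 8890^0.83 = 1895
v^0.43 = 18300^0.43 = 68.05
g^-0.2 = 1.62^-0.2 = 0.9080
(sin 60°)^0.33 = 0.8660^0.33 = 0.9536
D = 1.46 × 0.6571 × 1895 × 68.05 × 0.9080 × 0.9536 = 1.071 × 10^5 m
   = 107.1 km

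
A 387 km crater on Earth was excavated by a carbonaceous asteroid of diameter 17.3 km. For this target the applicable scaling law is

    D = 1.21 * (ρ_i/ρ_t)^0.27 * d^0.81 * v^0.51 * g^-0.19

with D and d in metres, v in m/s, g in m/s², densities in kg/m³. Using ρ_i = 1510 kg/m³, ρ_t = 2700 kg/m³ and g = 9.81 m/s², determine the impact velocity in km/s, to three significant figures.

Rearranging for v: v = [D / (1.21 · (1510/2700)^0.27 · 17300^0.81 · 9.81^-0.19)]^(1/0.51).
D = 387000 m.
(1510/2700)^0.27 = 0.8548
17300^0.81 = 2709
9.81^-0.19 = 0.6480
Denominator = 1.21 × 0.8548 × 2709 × 0.6480 = 1816
D / 1816 = 387000 / 1816 = 213.1
v = 213.1^(1/0.51) = 213.1^1.9608 = 36803 m/s

v ≈ 36.8 km/s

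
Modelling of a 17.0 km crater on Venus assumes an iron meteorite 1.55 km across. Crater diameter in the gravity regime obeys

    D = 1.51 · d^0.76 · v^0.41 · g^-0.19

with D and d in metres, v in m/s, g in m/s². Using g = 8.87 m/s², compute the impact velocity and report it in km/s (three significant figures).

Rearranging for v: v = [D / (1.51 · 1550^0.76 · 8.87^-0.19)]^(1/0.41).
D = 17000 m.
1550^0.76 = 265.9
8.87^-0.19 = 0.6605
Denominator = 1.51 × 265.9 × 0.6605 = 265.2
D / 265.2 = 17000 / 265.2 = 64.10
v = 64.10^(1/0.41) = 64.10^2.439 = 25523 m/s

v ≈ 25.5 km/s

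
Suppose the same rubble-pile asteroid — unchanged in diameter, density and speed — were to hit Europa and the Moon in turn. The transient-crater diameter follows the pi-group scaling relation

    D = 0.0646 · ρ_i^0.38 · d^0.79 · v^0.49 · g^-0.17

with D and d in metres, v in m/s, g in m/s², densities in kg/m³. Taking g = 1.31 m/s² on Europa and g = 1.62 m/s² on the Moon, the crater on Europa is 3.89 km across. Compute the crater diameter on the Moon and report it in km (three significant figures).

All impactor-dependent factors cancel in the ratio, leaving D_Moon/D_Europa = (g_Moon/g_Europa)^-0.17.
(1.62/1.31)^-0.17 = 1.237^-0.17 = 0.9645
D_Moon = 0.9645 × 3.89 km = 3.75 km

D ≈ 3.75 km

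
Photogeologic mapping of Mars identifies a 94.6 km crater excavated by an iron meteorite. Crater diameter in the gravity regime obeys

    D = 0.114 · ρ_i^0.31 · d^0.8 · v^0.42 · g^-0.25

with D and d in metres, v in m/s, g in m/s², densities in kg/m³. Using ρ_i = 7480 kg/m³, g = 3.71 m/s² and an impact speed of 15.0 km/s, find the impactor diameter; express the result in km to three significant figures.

Rearranging for d: d = [D / (0.114 · 7480^0.31 · 15000^0.42 · 3.71^-0.25)]^(1/0.8).
D = 94600 m.
7480^0.31 = 15.88
15000^0.42 = 56.75
3.71^-0.25 = 0.7205
Denominator = 0.114 × 15.88 × 56.75 × 0.7205 = 74.02
D / 74.02 = 94600 / 74.02 = 1278
d = 1278^(1/0.8) = 1278^1.25 = 7641 m

d ≈ 7.64 km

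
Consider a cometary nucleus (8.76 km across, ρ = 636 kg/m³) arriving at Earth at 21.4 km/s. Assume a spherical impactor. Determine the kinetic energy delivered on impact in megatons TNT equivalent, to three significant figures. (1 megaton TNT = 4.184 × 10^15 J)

d = 8760 m; v = 21400 m/s.
Mass m = (π/6) ρ d³ = (π/6) × 636 × (8760)³ = 2.239 × 10^14 kg
E = ½ m v² = 0.5 × 2.239 × 10^14 × (21400)² = 5.127 × 10^22 J
   = 5.127 × 10^22 / 4.184×10^15 = 1.225 × 10^7 Mt

E ≈ 1.23 × 10^7 Mt TNT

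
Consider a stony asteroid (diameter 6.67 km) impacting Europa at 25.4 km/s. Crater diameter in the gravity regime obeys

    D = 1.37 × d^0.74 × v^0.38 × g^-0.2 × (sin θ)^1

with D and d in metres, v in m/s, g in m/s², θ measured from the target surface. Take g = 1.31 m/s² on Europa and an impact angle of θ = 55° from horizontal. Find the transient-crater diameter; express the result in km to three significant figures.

D ≈ 33.9 km

In SI units: d = 6670 m, v = 25400 m/s.
d^0.74 = 6670^0.74 = 675.9
v^0.38 = 25400^0.38 = 47.19
g^-0.2 = 1.31^-0.2 = 0.9474
(sin 55°)^1 = 0.8192^1 = 0.8192
D = 1.37 × 675.9 × 47.19 × 0.9474 × 0.8192 = 33914 m
   = 33.91 km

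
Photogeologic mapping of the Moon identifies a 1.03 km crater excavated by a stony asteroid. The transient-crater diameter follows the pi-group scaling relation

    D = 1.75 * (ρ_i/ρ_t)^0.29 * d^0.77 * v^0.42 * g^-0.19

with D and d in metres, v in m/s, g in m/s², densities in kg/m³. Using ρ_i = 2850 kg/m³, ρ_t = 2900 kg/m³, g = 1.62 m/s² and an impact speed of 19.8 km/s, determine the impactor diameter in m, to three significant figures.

Rearranging for d: d = [D / (1.75 · (2850/2900)^0.29 · 19800^0.42 · 1.62^-0.19)]^(1/0.77).
D = 1030 m.
(2850/2900)^0.29 = 0.9950
19800^0.42 = 63.77
1.62^-0.19 = 0.9124
Denominator = 1.75 × 0.9950 × 63.77 × 0.9124 = 101.3
D / 101.3 = 1030 / 101.3 = 10.17
d = 10.17^(1/0.77) = 10.17^1.2987 = 20.33 m

d ≈ 20.3 m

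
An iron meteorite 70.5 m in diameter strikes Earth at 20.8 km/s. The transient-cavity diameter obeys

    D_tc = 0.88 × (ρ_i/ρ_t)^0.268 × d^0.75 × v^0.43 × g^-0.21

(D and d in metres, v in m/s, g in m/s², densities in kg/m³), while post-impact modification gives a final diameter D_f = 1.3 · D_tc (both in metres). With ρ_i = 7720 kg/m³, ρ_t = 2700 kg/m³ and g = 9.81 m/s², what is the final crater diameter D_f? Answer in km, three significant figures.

v = 20800 m/s.
(ρ_i/ρ_t)^0.268 = (7720/2700)^0.268 = 1.325
d^0.75 = 70.5^0.75 = 24.33
v^0.43 = 20800^0.43 = 71.91
g^-0.21 = 9.81^-0.21 = 0.6191
D_tc = 0.88 × 1.325 × 24.33 × 71.91 × 0.6191 = 1263 m
D_f = 1.3 × 1263 = 1642 m
     = 1.642 km

D_f ≈ 1.64 km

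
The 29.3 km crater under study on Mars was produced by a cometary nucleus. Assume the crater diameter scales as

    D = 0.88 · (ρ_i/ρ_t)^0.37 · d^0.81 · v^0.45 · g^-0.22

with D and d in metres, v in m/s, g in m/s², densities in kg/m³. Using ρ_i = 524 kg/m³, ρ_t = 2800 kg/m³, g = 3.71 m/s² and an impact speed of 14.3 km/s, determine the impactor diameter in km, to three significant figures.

Rearranging for d: d = [D / (0.88 · (524/2800)^0.37 · 14300^0.45 · 3.71^-0.22)]^(1/0.81).
D = 29300 m.
(524/2800)^0.37 = 0.5379
14300^0.45 = 74.11
3.71^-0.22 = 0.7494
Denominator = 0.88 × 0.5379 × 74.11 × 0.7494 = 26.29
D / 26.29 = 29300 / 26.29 = 1114
d = 1114^(1/0.81) = 1114^1.2346 = 5777 m

d ≈ 5.78 km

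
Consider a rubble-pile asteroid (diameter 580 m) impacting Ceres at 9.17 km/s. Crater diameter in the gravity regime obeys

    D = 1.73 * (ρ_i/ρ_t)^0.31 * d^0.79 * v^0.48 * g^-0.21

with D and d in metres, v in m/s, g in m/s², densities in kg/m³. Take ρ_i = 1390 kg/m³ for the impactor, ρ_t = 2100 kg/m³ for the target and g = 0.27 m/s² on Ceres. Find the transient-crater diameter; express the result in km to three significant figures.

D ≈ 24.4 km

In SI units: v = 9170 m/s.
(ρ_i/ρ_t)^0.31 = (1390/2100)^0.31 = 0.8799
d^0.79 = 580^0.79 = 152.4
v^0.48 = 9170^0.48 = 79.79
g^-0.21 = 0.27^-0.21 = 1.316
D = 1.73 × 0.8799 × 152.4 × 79.79 × 1.316 = 24360 m
   = 24.36 km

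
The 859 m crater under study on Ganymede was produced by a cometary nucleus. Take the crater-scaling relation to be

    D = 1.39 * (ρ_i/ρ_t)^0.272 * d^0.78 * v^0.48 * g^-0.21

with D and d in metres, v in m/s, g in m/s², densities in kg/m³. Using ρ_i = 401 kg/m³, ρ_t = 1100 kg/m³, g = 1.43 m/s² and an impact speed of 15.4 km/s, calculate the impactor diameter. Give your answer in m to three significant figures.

Rearranging for d: d = [D / (1.39 · (401/1100)^0.272 · 15400^0.48 · 1.43^-0.21)]^(1/0.78).
(401/1100)^0.272 = 0.7600
15400^0.48 = 102.3
1.43^-0.21 = 0.9276
Denominator = 1.39 × 0.7600 × 102.3 × 0.9276 = 100.2
D / 100.2 = 859 / 100.2 = 8.573
d = 8.573^(1/0.78) = 8.573^1.2821 = 15.72 m

d ≈ 15.7 m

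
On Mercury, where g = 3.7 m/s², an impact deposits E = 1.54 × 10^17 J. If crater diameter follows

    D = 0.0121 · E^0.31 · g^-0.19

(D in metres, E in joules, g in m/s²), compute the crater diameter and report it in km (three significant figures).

D ≈ 2.01 km

E^0.31 = (1.54 × 10^17)^0.31 = 2.129 × 10^5
g^-0.19 = 3.7^-0.19 = 0.7799
D = 0.0121 × 2.129 × 10^5 × 0.7799 = 2009 m
   = 2.009 km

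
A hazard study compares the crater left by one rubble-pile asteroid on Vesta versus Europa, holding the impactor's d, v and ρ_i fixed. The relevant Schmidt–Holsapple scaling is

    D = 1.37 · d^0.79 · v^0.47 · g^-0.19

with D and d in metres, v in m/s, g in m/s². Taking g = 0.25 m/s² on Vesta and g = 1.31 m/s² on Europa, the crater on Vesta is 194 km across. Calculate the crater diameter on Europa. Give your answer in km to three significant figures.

All impactor-dependent factors cancel in the ratio, leaving D_Europa/D_Vesta = (g_Europa/g_Vesta)^-0.19.
(1.31/0.25)^-0.19 = 5.240^-0.19 = 0.7300
D_Europa = 0.7300 × 194 km = 142 km

D ≈ 142 km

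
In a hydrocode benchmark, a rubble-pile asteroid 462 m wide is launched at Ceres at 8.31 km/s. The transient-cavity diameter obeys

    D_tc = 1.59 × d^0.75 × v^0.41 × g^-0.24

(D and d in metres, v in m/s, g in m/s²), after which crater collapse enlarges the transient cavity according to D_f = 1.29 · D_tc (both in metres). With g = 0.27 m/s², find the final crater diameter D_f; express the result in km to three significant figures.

D_f ≈ 11.3 km

v = 8310 m/s.
d^0.75 = 462^0.75 = 99.65
v^0.41 = 8310^0.41 = 40.46
g^-0.24 = 0.27^-0.24 = 1.369
D_tc = 1.59 × 99.65 × 40.46 × 1.369 = 8776 m
D_f = 1.29 × 8776 = 11321 m
     = 11.32 km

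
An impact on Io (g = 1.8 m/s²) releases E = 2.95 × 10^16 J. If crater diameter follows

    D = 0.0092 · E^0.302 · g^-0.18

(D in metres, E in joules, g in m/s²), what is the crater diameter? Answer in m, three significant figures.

E^0.302 = (2.95 × 10^16)^0.302 = 9.416 × 10^4
g^-0.18 = 1.8^-0.18 = 0.8996
D = 0.0092 × 9.416 × 10^4 × 0.8996 = 779.3 m

D ≈ 779 m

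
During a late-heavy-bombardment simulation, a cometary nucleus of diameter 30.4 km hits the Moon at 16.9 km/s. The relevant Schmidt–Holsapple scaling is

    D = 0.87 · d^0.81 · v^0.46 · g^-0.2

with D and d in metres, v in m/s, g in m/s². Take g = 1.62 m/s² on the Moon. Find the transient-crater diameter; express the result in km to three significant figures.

In SI units: d = 30400 m, v = 16900 m/s.
d^0.81 = 30400^0.81 = 4277
v^0.46 = 16900^0.46 = 88.07
g^-0.2 = 1.62^-0.2 = 0.9080
D = 0.87 × 4277 × 88.07 × 0.9080 = 2.976 × 10^5 m
   = 297.6 km

D ≈ 298 km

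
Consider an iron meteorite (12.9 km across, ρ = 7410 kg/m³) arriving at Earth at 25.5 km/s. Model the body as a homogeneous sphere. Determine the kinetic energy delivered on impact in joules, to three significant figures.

E ≈ 2.71 × 10^24 J

d = 12900 m; v = 25500 m/s.
Mass m = (π/6) ρ d³ = (π/6) × 7410 × (12900)³ = 8.329 × 10^15 kg
E = ½ m v² = 0.5 × 8.329 × 10^15 × (25500)² = 2.708 × 10^24 J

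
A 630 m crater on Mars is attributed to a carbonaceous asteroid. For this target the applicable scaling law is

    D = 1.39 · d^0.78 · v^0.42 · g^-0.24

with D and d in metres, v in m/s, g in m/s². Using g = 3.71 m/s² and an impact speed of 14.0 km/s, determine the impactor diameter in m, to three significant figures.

d ≈ 22.3 m

Rearranging for d: d = [D / (1.39 · 14000^0.42 · 3.71^-0.24)]^(1/0.78).
14000^0.42 = 55.13
3.71^-0.24 = 0.7300
Denominator = 1.39 × 55.13 × 0.7300 = 55.94
D / 55.94 = 630 / 55.94 = 11.26
d = 11.26^(1/0.78) = 11.26^1.2821 = 22.29 m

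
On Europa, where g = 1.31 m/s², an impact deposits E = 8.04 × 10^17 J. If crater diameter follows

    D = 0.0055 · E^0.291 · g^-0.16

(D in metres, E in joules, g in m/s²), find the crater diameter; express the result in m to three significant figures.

E^0.291 = (8.04 × 10^17)^0.291 = 1.623 × 10^5
g^-0.16 = 1.31^-0.16 = 0.9577
D = 0.0055 × 1.623 × 10^5 × 0.9577 = 854.9 m

D ≈ 855 m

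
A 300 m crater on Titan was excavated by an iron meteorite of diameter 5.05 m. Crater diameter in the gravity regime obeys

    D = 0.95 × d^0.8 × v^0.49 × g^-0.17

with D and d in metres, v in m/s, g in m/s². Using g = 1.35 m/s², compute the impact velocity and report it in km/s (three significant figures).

v ≈ 9.95 km/s

Rearranging for v: v = [D / (0.95 · 5.05^0.8 · 1.35^-0.17)]^(1/0.49).
5.05^0.8 = 3.653
1.35^-0.17 = 0.9503
Denominator = 0.95 × 3.653 × 0.9503 = 3.298
D / 3.298 = 300 / 3.298 = 90.96
v = 90.96^(1/0.49) = 90.96^2.0408 = 9945 m/s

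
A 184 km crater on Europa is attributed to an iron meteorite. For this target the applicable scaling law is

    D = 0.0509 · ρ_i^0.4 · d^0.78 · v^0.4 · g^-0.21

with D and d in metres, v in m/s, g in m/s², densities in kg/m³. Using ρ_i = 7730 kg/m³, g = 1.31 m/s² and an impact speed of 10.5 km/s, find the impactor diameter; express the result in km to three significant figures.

Rearranging for d: d = [D / (0.0509 · 7730^0.4 · 10500^0.4 · 1.31^-0.21)]^(1/0.78).
D = 184000 m.
7730^0.4 = 35.91
10500^0.4 = 40.60
1.31^-0.21 = 0.9449
Denominator = 0.0509 × 35.91 × 40.60 × 0.9449 = 70.12
D / 70.12 = 184000 / 70.12 = 2624
d = 2624^(1/0.78) = 2624^1.2821 = 24180 m

d ≈ 24.2 km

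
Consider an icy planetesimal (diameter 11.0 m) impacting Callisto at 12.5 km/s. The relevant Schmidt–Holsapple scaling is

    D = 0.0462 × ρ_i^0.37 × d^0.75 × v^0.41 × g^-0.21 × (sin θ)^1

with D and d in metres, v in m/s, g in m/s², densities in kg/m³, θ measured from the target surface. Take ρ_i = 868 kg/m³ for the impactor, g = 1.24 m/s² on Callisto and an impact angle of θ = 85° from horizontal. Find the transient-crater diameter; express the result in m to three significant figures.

In SI units: v = 12500 m/s.
ρ_i^0.37 = 868^0.37 = 12.23
d^0.75 = 11^0.75 = 6.040
v^0.41 = 12500^0.41 = 47.83
g^-0.21 = 1.24^-0.21 = 0.9558
(sin 85°)^1 = 0.9962^1 = 0.9962
D = 0.0462 × 12.23 × 6.040 × 47.83 × 0.9558 × 0.9962 = 155.4 m

D ≈ 155 m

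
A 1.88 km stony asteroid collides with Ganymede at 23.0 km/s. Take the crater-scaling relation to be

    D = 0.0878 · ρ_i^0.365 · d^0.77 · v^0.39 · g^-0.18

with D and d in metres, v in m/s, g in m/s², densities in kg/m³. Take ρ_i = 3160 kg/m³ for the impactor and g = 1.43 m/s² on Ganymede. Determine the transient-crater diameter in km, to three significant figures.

D ≈ 26.0 km

In SI units: d = 1880 m, v = 23000 m/s.
ρ_i^0.365 = 3160^0.365 = 18.94
d^0.77 = 1880^0.77 = 332.0
v^0.39 = 23000^0.39 = 50.24
g^-0.18 = 1.43^-0.18 = 0.9376
D = 0.0878 × 18.94 × 332.0 × 50.24 × 0.9376 = 26006 m
   = 26.01 km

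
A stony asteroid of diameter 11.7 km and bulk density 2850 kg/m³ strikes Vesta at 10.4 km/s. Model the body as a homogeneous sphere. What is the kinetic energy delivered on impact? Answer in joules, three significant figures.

d = 11700 m; v = 10400 m/s.
Mass m = (π/6) ρ d³ = (π/6) × 2850 × (11700)³ = 2.390 × 10^15 kg
E = ½ m v² = 0.5 × 2.390 × 10^15 × (10400)² = 1.293 × 10^23 J

E ≈ 1.29 × 10^23 J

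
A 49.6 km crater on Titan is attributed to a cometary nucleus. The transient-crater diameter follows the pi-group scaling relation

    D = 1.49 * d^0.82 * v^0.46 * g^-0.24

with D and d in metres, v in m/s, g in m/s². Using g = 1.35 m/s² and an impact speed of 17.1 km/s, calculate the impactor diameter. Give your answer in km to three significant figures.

d ≈ 1.51 km

Rearranging for d: d = [D / (1.49 · 17100^0.46 · 1.35^-0.24)]^(1/0.82).
D = 49600 m.
17100^0.46 = 88.55
1.35^-0.24 = 0.9305
Denominator = 1.49 × 88.55 × 0.9305 = 122.8
D / 122.8 = 49600 / 122.8 = 403.9
d = 403.9^(1/0.82) = 403.9^1.2195 = 1508 m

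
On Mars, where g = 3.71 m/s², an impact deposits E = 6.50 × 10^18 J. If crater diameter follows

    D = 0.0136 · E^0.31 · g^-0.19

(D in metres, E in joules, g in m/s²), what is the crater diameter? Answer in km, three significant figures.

D ≈ 7.20 km

E^0.31 = (6.50 × 10^18)^0.31 = 6.792 × 10^5
g^-0.19 = 3.71^-0.19 = 0.7795
D = 0.0136 × 6.792 × 10^5 × 0.7795 = 7200 m
   = 7.200 km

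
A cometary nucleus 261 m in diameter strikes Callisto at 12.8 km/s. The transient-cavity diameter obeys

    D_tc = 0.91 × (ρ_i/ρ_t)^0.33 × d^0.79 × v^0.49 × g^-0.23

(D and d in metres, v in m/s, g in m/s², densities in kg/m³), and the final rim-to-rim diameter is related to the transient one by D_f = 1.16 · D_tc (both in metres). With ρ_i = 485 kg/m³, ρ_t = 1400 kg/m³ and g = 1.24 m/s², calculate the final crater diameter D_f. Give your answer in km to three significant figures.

D_f ≈ 5.91 km

v = 12800 m/s.
(ρ_i/ρ_t)^0.33 = (485/1400)^0.33 = 0.7048
d^0.79 = 261^0.79 = 81.12
v^0.49 = 12800^0.49 = 102.9
g^-0.23 = 1.24^-0.23 = 0.9517
D_tc = 0.91 × 0.7048 × 81.12 × 102.9 × 0.9517 = 5095 m
D_f = 1.16 × 5095 = 5910 m
     = 5.910 km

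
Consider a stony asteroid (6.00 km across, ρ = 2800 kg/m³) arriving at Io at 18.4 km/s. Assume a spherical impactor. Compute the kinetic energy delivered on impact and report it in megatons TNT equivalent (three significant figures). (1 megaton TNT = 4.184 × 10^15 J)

d = 6000 m; v = 18400 m/s.
Mass m = (π/6) ρ d³ = (π/6) × 2800 × (6000)³ = 3.167 × 10^14 kg
E = ½ m v² = 0.5 × 3.167 × 10^14 × (18400)² = 5.361 × 10^22 J
   = 5.361 × 10^22 / 4.184×10^15 = 1.281 × 10^7 Mt

E ≈ 1.28 × 10^7 Mt TNT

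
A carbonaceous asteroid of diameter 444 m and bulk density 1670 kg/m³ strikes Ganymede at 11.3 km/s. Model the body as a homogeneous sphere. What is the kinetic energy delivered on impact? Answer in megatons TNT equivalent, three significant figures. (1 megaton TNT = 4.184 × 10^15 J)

v = 11300 m/s.
Mass m = (π/6) ρ d³ = (π/6) × 1670 × (444)³ = 7.654 × 10^10 kg
E = ½ m v² = 0.5 × 7.654 × 10^10 × (11300)² = 4.887 × 10^18 J
   = 4.887 × 10^18 / 4.184×10^15 = 1168 Mt

E ≈ 1170 Mt TNT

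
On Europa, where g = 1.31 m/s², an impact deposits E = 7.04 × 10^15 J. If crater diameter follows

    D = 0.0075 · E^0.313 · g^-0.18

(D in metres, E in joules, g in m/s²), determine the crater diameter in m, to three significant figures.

E^0.313 = (7.04 × 10^15)^0.313 = 9.126 × 10^4
g^-0.18 = 1.31^-0.18 = 0.9526
D = 0.0075 × 9.126 × 10^4 × 0.9526 = 652.0 m

D ≈ 652 m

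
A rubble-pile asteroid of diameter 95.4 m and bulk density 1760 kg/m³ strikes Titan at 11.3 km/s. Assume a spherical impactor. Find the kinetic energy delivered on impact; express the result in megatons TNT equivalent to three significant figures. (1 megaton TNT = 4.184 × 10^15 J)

v = 11300 m/s.
Mass m = (π/6) ρ d³ = (π/6) × 1760 × (95.4)³ = 8.001 × 10^8 kg
E = ½ m v² = 0.5 × 8.001 × 10^8 × (11300)² = 5.108 × 10^16 J
   = 5.108 × 10^16 / 4.184×10^15 = 12.21 Mt

E ≈ 12.2 Mt TNT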